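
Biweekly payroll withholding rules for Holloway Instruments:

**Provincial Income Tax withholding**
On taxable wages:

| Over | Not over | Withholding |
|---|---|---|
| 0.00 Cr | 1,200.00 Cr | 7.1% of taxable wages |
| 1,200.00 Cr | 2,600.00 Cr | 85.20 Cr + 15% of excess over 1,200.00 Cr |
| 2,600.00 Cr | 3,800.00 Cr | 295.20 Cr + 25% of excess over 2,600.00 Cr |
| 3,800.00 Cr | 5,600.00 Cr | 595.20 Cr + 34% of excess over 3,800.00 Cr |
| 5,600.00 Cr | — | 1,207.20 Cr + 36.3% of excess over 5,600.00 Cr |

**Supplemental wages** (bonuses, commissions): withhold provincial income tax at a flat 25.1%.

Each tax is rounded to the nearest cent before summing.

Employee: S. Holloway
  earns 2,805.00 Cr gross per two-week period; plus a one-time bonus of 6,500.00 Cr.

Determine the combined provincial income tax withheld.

1,977.95 Cr

Provincial Income Tax: taxable = 2,805.00 Cr
  295.20 Cr + 25% × (2,805.00 Cr − 2,600.00 Cr) = 295.20 Cr + 25% × 205.00 Cr = 346.45 Cr
Supplemental (25.1% flat on bonus): 25.1% × 6,500.00 Cr = 1,631.50 Cr
Total provincial income tax: 346.45 Cr + 1,631.50 Cr = 1,977.95 Cr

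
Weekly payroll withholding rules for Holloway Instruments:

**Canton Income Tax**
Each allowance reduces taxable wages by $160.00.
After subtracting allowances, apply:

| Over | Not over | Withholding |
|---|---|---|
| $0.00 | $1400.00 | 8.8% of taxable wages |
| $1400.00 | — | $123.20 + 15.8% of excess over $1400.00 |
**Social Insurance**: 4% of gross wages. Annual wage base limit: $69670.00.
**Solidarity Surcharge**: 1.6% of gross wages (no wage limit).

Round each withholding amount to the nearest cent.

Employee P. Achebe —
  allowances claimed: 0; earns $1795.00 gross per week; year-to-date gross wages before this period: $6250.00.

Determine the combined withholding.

$286.13

Canton Income Tax: taxable = $1795.00
  $123.20 + 15.8% × ($1795.00 − $1400.00) = $123.20 + 15.8% × $395.00 = $185.61
Social Insurance: 4% × $1795.00 = $71.80
Solidarity Surcharge: 1.6% × $1795.00 = $28.72
Total: $185.61 + $71.80 + $28.72 = $286.13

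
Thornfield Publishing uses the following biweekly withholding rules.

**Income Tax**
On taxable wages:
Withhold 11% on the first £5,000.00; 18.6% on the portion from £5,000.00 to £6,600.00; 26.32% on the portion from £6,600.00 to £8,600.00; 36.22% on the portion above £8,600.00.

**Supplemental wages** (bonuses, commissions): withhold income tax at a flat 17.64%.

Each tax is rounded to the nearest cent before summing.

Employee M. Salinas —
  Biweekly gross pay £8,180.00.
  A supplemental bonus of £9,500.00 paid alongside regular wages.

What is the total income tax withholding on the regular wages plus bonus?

£2,939.26

Income Tax: taxable = £8,180.00
  £847.60 + 26.32% × (£8,180.00 − £6,600.00) = £847.60 + 26.32% × £1,580.00 = £1,263.46
Supplemental (17.64% flat on bonus): 17.64% × £9,500.00 = £1,675.80
Total income tax: £1,263.46 + £1,675.80 = £2,939.26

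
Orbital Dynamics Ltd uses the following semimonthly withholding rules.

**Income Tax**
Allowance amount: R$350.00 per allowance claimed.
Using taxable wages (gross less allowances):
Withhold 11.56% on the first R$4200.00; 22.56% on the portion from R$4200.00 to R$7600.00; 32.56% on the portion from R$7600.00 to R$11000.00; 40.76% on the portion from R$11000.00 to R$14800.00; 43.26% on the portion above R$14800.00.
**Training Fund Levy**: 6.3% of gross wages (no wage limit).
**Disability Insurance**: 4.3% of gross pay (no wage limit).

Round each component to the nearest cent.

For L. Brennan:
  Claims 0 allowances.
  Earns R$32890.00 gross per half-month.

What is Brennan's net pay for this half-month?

R$17669.45

Income Tax: taxable = R$32890.00
  R$3908.48 + 43.26% × (R$32890.00 − R$14800.00) = R$3908.48 + 43.26% × R$18090.00 = R$11734.21
Training Fund Levy: 6.3% × R$32890.00 = R$2072.07
Disability Insurance: 4.3% × R$32890.00 = R$1414.27
Total withheld: R$11734.21 + R$2072.07 + R$1414.27 = R$15220.55
Net pay: R$32890.00 − R$15220.55 = R$17669.45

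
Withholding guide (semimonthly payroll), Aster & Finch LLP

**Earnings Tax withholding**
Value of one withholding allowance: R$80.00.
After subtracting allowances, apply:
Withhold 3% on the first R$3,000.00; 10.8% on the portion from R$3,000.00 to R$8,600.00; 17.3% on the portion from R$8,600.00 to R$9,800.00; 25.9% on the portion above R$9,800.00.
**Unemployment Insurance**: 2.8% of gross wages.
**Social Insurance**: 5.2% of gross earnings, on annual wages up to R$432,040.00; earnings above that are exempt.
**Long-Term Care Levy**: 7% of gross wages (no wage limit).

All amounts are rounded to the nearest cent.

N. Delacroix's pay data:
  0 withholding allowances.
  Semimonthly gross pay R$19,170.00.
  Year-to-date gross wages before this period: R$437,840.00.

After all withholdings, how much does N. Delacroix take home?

Earnings Tax: taxable = R$19,170.00
  R$902.40 + 25.9% × (R$19,170.00 − R$9,800.00) = R$902.40 + 25.9% × R$9,370.00 = R$3,329.23
Unemployment Insurance: 2.8% × R$19,170.00 = R$536.76
Social Insurance: YTD R$437,840.00 ≥ cap R$432,040.00 → R$0.00
Long-Term Care Levy: 7% × R$19,170.00 = R$1,341.90
Total withheld: R$3,329.23 + R$536.76 + R$0.00 + R$1,341.90 = R$5,207.89
Net pay: R$19,170.00 − R$5,207.89 = R$13,962.11

R$13,962.11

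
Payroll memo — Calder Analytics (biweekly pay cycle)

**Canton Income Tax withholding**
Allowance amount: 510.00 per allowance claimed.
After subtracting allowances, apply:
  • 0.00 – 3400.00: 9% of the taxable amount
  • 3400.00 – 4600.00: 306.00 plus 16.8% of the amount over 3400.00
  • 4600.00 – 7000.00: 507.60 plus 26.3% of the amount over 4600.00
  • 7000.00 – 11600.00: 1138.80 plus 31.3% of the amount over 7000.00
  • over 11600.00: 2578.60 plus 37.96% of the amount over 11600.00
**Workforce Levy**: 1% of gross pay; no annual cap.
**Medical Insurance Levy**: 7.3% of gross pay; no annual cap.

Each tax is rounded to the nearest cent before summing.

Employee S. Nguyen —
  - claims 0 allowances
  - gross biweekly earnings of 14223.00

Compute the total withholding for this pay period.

4754.80

Canton Income Tax: taxable = 14223.00
  2578.60 + 37.96% × (14223.00 − 11600.00) = 2578.60 + 37.96% × 2623.00 = 3574.29
Workforce Levy: 1% × 14223.00 = 142.23
Medical Insurance Levy: 7.3% × 14223.00 = 1038.28
Total: 3574.29 + 142.23 + 1038.28 = 4754.80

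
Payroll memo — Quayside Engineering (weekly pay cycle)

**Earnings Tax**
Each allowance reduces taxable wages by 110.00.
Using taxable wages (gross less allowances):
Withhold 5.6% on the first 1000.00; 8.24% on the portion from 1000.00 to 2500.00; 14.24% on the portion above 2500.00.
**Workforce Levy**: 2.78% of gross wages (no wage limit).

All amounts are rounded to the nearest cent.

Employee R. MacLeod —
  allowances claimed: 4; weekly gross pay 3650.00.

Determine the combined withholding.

Earnings Tax: taxable = 3650.00 − 4×110.00 = 3210.00
  179.60 + 14.24% × (3210.00 − 2500.00) = 179.60 + 14.24% × 710.00 = 280.70
Workforce Levy: 2.78% × 3650.00 = 101.47
Total: 280.70 + 101.47 = 382.17

382.17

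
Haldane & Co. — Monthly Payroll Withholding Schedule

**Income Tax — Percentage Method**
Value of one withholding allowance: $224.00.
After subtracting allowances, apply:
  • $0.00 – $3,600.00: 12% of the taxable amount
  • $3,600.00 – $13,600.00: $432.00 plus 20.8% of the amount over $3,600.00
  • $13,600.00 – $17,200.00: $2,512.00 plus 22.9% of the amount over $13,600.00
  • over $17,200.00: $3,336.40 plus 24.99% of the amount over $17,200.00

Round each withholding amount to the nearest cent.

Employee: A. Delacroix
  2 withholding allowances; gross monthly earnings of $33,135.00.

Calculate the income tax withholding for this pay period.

$7,206.60

Income Tax: taxable = $33,135.00 − 2×$224.00 = $32,687.00
  $3,336.40 + 24.99% × ($32,687.00 − $17,200.00) = $3,336.40 + 24.99% × $15,487.00 = $7,206.60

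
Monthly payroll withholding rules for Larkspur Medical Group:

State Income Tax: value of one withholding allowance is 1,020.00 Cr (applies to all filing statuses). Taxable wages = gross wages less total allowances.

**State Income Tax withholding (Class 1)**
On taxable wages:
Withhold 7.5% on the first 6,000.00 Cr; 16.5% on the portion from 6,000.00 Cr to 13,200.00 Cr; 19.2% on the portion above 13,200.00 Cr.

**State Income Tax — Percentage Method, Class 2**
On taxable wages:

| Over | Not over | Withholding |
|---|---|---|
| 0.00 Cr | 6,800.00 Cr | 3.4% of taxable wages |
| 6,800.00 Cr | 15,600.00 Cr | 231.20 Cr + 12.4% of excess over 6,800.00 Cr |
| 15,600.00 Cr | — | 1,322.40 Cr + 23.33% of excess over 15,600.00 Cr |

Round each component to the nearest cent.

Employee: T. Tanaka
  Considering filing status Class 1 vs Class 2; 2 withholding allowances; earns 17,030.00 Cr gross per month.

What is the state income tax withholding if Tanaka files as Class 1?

1,981.68 Cr

State Income Tax (Class 1): taxable = 17,030.00 Cr − 2×1,020.00 Cr = 14,990.00 Cr
  1,638.00 Cr + 19.2% × (14,990.00 Cr − 13,200.00 Cr) = 1,638.00 Cr + 19.2% × 1,790.00 Cr = 1,981.68 Cr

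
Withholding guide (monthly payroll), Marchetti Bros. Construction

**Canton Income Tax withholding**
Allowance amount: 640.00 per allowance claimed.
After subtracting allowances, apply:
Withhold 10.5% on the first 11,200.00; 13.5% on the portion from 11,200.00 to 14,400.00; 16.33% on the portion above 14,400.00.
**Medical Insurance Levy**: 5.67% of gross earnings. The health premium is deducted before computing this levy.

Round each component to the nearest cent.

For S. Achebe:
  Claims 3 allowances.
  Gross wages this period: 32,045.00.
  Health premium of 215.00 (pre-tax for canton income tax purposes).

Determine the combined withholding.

Canton Income Tax: taxable = 32,045.00 − 215.00 − 3×640.00 = 29,910.00
  1,608.00 + 16.33% × (29,910.00 − 14,400.00) = 1,608.00 + 16.33% × 15,510.00 = 4,140.78
Medical Insurance Levy: 5.67% × 31,830.00 = 1,804.76
Total: 4,140.78 + 1,804.76 = 5,945.54

5,945.54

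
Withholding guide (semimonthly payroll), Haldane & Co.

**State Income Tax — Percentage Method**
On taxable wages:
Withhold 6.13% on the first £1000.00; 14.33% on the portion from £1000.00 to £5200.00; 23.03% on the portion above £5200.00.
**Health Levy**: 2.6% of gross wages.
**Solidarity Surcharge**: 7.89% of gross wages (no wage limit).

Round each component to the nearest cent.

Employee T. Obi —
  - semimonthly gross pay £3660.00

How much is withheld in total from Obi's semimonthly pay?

State Income Tax: taxable = £3660.00
  £61.30 + 14.33% × (£3660.00 − £1000.00) = £61.30 + 14.33% × £2660.00 = £442.48
Health Levy: 2.6% × £3660.00 = £95.16
Solidarity Surcharge: 7.89% × £3660.00 = £288.77
Total: £442.48 + £95.16 + £288.77 = £826.41

£826.41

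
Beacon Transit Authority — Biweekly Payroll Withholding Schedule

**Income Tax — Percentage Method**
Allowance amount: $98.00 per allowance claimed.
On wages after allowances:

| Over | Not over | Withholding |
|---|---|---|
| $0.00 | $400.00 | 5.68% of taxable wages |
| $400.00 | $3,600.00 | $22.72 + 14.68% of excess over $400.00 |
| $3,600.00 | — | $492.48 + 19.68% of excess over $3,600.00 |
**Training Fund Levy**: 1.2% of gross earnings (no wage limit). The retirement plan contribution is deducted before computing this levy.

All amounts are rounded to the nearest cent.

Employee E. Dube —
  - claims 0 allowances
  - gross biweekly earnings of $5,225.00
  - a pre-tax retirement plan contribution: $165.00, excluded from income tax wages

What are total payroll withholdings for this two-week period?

$840.53

Income Tax: taxable = $5,225.00 − $165.00 = $5,060.00
  $492.48 + 19.68% × ($5,060.00 − $3,600.00) = $492.48 + 19.68% × $1,460.00 = $779.81
Training Fund Levy: 1.2% × $5,060.00 = $60.72
Total: $779.81 + $60.72 = $840.53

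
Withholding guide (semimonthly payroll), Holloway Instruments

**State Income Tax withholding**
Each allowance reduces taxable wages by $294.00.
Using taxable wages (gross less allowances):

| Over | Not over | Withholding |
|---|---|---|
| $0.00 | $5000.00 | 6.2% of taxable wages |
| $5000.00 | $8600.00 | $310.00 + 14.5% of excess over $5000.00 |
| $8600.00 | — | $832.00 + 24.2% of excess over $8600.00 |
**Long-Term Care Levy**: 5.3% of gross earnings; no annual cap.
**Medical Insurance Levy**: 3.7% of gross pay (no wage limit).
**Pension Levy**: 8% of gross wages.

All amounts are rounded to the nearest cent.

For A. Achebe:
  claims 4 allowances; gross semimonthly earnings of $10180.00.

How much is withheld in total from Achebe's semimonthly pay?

$2660.37

State Income Tax: taxable = $10180.00 − 4×$294.00 = $9004.00
  $832.00 + 24.2% × ($9004.00 − $8600.00) = $832.00 + 24.2% × $404.00 = $929.77
Long-Term Care Levy: 5.3% × $10180.00 = $539.54
Medical Insurance Levy: 3.7% × $10180.00 = $376.66
Pension Levy: 8% × $10180.00 = $814.40
Total: $929.77 + $539.54 + $376.66 + $814.40 = $2660.37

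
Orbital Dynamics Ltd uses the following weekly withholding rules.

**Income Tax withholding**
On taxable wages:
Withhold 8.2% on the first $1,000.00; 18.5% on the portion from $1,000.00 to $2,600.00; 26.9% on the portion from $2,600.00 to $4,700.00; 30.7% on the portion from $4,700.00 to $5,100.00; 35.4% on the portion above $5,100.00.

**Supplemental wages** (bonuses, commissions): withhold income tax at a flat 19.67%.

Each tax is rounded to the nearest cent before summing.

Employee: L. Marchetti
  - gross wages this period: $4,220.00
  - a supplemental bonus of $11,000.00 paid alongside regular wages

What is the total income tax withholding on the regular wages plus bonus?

Income Tax: taxable = $4,220.00
  $378.00 + 26.9% × ($4,220.00 − $2,600.00) = $378.00 + 26.9% × $1,620.00 = $813.78
Supplemental (19.67% flat on bonus): 19.67% × $11,000.00 = $2,163.70
Total income tax: $813.78 + $2,163.70 = $2,977.48

$2,977.48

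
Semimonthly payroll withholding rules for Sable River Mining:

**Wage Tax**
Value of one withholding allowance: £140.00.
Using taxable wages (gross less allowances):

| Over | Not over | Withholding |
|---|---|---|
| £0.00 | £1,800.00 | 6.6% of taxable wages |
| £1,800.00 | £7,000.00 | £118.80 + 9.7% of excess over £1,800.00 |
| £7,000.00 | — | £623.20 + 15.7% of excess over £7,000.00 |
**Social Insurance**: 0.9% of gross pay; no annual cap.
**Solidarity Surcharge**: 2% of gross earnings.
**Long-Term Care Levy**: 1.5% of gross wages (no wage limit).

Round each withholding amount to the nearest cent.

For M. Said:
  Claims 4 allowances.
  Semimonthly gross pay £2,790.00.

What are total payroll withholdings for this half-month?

Wage Tax: taxable = £2,790.00 − 4×£140.00 = £2,230.00
  £118.80 + 9.7% × (£2,230.00 − £1,800.00) = £118.80 + 9.7% × £430.00 = £160.51
Social Insurance: 0.9% × £2,790.00 = £25.11
Solidarity Surcharge: 2% × £2,790.00 = £55.80
Long-Term Care Levy: 1.5% × £2,790.00 = £41.85
Total: £160.51 + £25.11 + £55.80 + £41.85 = £283.27

£283.27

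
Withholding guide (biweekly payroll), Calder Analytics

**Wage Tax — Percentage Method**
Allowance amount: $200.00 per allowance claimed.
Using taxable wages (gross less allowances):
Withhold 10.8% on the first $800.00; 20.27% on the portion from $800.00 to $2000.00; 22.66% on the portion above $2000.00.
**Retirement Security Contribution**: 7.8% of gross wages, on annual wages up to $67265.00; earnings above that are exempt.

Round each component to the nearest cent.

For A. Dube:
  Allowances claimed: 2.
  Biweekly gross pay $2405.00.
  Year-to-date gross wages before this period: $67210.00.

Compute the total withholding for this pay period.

Wage Tax: taxable = $2405.00 − 2×$200.00 = $2005.00
  $329.64 + 22.66% × ($2005.00 − $2000.00) = $329.64 + 22.66% × $5.00 = $330.77
Retirement Security Contribution: cap $67265.00 − YTD $67210.00 = $55.00 subject; 7.8% × $55.00 = $4.29
Total: $330.77 + $4.29 = $335.06

$335.06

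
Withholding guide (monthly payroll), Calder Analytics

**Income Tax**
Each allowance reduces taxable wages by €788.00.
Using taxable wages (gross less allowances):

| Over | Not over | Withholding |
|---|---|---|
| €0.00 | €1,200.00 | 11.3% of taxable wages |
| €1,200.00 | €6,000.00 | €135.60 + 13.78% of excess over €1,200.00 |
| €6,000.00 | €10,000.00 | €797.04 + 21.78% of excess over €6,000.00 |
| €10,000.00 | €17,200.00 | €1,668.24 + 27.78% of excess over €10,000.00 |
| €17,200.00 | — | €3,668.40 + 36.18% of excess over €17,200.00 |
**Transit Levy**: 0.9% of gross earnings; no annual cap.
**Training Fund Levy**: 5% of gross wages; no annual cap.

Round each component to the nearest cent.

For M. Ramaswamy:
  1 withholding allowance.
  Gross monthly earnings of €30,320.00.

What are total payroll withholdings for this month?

Income Tax: taxable = €30,320.00 − 1×€788.00 = €29,532.00
  €3,668.40 + 36.18% × (€29,532.00 − €17,200.00) = €3,668.40 + 36.18% × €12,332.00 = €8,130.12
Transit Levy: 0.9% × €30,320.00 = €272.88
Training Fund Levy: 5% × €30,320.00 = €1,516.00
Total: €8,130.12 + €272.88 + €1,516.00 = €9,919.00

€9,919.00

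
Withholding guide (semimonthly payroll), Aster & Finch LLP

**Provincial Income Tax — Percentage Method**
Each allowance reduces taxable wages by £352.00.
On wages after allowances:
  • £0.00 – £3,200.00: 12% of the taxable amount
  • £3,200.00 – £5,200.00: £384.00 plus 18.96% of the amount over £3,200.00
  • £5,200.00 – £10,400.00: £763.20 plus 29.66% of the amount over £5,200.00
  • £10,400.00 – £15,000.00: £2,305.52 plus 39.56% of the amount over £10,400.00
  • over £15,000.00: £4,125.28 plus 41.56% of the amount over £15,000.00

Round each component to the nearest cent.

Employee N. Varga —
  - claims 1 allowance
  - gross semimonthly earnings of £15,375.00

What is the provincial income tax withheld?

Provincial Income Tax: taxable = £15,375.00 − 1×£352.00 = £15,023.00
  £4,125.28 + 41.56% × (£15,023.00 − £15,000.00) = £4,125.28 + 41.56% × £23.00 = £4,134.84

£4,134.84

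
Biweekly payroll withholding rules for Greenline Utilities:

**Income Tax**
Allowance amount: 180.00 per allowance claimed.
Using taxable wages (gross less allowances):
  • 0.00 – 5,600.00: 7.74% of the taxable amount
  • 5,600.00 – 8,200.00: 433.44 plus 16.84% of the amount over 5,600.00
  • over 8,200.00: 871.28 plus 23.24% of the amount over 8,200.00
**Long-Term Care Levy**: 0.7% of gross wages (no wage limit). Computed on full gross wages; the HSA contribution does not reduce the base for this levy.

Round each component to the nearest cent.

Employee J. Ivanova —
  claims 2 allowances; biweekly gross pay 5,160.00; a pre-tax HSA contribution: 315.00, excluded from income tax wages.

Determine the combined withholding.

Income Tax: taxable = 5,160.00 − 315.00 − 2×180.00 = 4,485.00
  7.74% × 4,485.00 = 347.14
Long-Term Care Levy: 0.7% × 5,160.00 = 36.12
Total: 347.14 + 36.12 = 383.26

383.26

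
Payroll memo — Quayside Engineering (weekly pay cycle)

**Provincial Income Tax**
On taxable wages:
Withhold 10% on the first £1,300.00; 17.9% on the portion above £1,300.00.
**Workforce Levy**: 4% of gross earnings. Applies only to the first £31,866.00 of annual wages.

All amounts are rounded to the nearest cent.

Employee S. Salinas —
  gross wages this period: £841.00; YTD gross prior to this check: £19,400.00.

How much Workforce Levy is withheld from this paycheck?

£33.64

Workforce Levy: 4% × £841.00 = £33.64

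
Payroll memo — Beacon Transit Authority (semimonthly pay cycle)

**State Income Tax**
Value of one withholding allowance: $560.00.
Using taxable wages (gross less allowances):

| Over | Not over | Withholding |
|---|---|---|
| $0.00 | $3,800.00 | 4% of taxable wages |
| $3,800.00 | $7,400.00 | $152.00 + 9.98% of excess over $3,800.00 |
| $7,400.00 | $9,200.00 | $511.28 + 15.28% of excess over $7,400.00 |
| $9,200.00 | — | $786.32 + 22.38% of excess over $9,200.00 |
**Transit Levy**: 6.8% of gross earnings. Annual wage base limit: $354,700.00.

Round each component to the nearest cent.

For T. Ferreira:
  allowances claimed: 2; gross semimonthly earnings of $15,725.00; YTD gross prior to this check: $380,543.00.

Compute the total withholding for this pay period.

$1,995.96

State Income Tax: taxable = $15,725.00 − 2×$560.00 = $14,605.00
  $786.32 + 22.38% × ($14,605.00 − $9,200.00) = $786.32 + 22.38% × $5,405.00 = $1,995.96
Transit Levy: YTD $380,543.00 ≥ cap $354,700.00 → $0.00
Total: $1,995.96 + $0.00 = $1,995.96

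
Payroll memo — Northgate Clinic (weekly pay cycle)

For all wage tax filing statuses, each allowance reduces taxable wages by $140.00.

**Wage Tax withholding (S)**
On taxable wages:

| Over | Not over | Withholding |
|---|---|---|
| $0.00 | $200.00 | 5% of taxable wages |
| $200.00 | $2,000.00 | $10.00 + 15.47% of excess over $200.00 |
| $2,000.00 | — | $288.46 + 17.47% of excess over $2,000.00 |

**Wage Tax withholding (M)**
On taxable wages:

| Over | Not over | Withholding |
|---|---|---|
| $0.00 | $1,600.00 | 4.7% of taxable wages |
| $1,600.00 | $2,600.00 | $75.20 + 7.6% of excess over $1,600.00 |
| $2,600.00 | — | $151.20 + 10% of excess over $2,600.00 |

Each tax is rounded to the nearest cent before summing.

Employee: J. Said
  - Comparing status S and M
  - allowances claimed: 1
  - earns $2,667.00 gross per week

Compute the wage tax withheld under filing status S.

Wage Tax (S): taxable = $2,667.00 − 1×$140.00 = $2,527.00
  $288.46 + 17.47% × ($2,527.00 − $2,000.00) = $288.46 + 17.47% × $527.00 = $380.53

$380.53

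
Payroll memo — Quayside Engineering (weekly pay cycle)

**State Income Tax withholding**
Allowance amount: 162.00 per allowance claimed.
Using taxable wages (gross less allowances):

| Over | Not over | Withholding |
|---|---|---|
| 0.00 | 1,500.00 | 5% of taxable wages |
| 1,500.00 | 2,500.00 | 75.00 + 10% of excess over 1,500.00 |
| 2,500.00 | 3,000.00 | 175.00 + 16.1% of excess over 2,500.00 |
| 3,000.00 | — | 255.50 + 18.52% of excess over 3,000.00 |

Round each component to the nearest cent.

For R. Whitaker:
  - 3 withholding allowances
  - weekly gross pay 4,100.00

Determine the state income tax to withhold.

State Income Tax: taxable = 4,100.00 − 3×162.00 = 3,614.00
  255.50 + 18.52% × (3,614.00 − 3,000.00) = 255.50 + 18.52% × 614.00 = 369.21

369.21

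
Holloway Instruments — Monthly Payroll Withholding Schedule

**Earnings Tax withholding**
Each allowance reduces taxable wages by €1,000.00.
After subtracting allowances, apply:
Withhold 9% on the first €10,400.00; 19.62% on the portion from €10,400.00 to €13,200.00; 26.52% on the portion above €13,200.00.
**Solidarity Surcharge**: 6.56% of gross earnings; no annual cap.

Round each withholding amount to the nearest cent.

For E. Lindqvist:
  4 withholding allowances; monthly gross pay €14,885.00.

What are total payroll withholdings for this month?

€2,007.62

Earnings Tax: taxable = €14,885.00 − 4×€1,000.00 = €10,885.00
  €936.00 + 19.62% × (€10,885.00 − €10,400.00) = €936.00 + 19.62% × €485.00 = €1,031.16
Solidarity Surcharge: 6.56% × €14,885.00 = €976.46
Total: €1,031.16 + €976.46 = €2,007.62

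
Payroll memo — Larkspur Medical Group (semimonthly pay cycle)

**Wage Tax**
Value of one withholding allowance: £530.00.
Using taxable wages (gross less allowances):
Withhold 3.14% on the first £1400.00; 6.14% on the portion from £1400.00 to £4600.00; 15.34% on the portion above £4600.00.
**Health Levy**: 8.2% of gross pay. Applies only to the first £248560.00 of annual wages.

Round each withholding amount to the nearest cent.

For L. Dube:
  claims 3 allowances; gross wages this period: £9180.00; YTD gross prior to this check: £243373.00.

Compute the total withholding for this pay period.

£1124.44

Wage Tax: taxable = £9180.00 − 3×£530.00 = £7590.00
  £240.44 + 15.34% × (£7590.00 − £4600.00) = £240.44 + 15.34% × £2990.00 = £699.11
Health Levy: cap £248560.00 − YTD £243373.00 = £5187.00 subject; 8.2% × £5187.00 = £425.33
Total: £699.11 + £425.33 = £1124.44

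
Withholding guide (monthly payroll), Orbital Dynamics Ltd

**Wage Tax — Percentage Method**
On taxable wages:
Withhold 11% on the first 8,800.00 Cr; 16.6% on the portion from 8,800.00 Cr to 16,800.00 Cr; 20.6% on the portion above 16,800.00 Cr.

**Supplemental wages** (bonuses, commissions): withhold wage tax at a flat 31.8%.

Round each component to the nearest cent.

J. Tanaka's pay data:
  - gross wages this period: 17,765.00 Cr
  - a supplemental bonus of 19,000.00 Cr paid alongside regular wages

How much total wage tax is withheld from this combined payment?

Wage Tax: taxable = 17,765.00 Cr
  2,296.00 Cr + 20.6% × (17,765.00 Cr − 16,800.00 Cr) = 2,296.00 Cr + 20.6% × 965.00 Cr = 2,494.79 Cr
Supplemental (31.8% flat on bonus): 31.8% × 19,000.00 Cr = 6,042.00 Cr
Total wage tax: 2,494.79 Cr + 6,042.00 Cr = 8,536.79 Cr

8,536.79 Cr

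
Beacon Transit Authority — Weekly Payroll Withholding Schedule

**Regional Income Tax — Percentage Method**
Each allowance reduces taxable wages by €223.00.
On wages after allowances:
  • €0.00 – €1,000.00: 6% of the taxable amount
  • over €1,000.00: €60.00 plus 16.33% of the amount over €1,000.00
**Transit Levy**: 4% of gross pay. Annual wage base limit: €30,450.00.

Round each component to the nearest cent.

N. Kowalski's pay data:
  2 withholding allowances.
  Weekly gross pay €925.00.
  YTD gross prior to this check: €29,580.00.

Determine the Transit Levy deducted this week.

€34.80

Transit Levy: cap €30,450.00 − YTD €29,580.00 = €870.00 subject; 4% × €870.00 = €34.80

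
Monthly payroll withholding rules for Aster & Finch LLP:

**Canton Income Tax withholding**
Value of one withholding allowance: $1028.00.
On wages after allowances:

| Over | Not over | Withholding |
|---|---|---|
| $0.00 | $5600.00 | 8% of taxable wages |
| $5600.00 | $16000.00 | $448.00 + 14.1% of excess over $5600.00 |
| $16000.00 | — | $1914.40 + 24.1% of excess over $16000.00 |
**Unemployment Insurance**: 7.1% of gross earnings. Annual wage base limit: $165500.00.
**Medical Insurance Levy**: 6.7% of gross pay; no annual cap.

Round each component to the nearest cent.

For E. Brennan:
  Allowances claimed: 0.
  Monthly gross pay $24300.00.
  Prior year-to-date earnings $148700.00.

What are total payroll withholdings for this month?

Canton Income Tax: taxable = $24300.00
  $1914.40 + 24.1% × ($24300.00 − $16000.00) = $1914.40 + 24.1% × $8300.00 = $3914.70
Unemployment Insurance: cap $165500.00 − YTD $148700.00 = $16800.00 subject; 7.1% × $16800.00 = $1192.80
Medical Insurance Levy: 6.7% × $24300.00 = $1628.10
Total: $3914.70 + $1192.80 + $1628.10 = $6735.60

$6735.60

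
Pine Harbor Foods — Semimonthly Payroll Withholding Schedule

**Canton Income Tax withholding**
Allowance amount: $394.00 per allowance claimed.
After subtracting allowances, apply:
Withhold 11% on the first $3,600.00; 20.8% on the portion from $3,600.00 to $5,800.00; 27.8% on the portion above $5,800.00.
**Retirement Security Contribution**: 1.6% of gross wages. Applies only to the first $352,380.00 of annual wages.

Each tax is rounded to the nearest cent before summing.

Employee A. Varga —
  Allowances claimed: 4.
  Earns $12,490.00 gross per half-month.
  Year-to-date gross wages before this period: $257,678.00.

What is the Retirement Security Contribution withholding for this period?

Retirement Security Contribution: 1.6% × $12,490.00 = $199.84

$199.84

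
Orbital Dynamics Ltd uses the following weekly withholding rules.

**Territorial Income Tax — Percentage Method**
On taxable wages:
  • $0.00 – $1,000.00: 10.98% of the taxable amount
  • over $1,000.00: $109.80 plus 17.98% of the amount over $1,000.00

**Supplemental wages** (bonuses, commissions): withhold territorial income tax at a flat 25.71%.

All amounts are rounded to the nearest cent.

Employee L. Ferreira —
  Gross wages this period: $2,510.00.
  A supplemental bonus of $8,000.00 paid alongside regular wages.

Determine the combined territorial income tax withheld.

$2,438.10

Territorial Income Tax: taxable = $2,510.00
  $109.80 + 17.98% × ($2,510.00 − $1,000.00) = $109.80 + 17.98% × $1,510.00 = $381.30
Supplemental (25.71% flat on bonus): 25.71% × $8,000.00 = $2,056.80
Total territorial income tax: $381.30 + $2,056.80 = $2,438.10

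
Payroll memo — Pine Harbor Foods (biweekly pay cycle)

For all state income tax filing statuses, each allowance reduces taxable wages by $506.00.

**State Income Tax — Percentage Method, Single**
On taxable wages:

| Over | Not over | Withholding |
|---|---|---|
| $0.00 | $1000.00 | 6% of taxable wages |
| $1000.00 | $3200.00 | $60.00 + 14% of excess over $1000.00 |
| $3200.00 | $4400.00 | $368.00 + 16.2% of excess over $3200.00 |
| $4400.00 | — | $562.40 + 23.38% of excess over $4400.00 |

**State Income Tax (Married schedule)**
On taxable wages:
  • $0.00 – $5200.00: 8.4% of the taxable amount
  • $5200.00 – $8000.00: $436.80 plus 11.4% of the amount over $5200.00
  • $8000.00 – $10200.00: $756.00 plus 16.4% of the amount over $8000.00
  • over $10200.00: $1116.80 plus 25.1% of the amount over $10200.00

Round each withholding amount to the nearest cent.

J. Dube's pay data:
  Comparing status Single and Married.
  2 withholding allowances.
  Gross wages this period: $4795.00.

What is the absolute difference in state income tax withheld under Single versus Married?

State Income Tax (Single): taxable = $4795.00 − 2×$506.00 = $3783.00
  $368.00 + 16.2% × ($3783.00 − $3200.00) = $368.00 + 16.2% × $583.00 = $462.45
State Income Tax (Married): taxable = $4795.00 − 2×$506.00 = $3783.00
  8.4% × $3783.00 = $317.77
Difference: |$462.45 − $317.77| = $144.68 (higher under Single)

$144.68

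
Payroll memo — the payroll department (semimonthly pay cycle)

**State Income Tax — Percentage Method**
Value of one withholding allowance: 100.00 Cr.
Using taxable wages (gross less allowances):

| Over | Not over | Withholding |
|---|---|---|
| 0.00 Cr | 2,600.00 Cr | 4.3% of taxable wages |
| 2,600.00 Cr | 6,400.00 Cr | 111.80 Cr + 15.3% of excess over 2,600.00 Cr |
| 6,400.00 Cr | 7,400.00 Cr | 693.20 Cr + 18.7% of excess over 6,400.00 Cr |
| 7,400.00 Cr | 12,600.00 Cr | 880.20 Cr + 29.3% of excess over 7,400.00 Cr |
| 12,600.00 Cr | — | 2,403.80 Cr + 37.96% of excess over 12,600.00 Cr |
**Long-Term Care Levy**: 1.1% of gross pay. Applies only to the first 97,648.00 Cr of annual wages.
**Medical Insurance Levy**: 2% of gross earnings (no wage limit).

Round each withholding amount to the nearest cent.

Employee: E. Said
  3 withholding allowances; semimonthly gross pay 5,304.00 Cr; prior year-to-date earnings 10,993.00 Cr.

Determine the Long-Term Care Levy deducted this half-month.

58.34 Cr

Long-Term Care Levy: 1.1% × 5,304.00 Cr = 58.34 Cr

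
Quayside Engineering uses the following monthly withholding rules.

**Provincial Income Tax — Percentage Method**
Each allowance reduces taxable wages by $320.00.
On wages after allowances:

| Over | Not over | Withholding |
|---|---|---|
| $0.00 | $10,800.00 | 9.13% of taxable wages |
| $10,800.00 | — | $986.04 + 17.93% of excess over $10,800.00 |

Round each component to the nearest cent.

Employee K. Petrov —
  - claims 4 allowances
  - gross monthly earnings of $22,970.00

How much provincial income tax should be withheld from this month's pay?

$2,938.62

Provincial Income Tax: taxable = $22,970.00 − 4×$320.00 = $21,690.00
  $986.04 + 17.93% × ($21,690.00 − $10,800.00) = $986.04 + 17.93% × $10,890.00 = $2,938.62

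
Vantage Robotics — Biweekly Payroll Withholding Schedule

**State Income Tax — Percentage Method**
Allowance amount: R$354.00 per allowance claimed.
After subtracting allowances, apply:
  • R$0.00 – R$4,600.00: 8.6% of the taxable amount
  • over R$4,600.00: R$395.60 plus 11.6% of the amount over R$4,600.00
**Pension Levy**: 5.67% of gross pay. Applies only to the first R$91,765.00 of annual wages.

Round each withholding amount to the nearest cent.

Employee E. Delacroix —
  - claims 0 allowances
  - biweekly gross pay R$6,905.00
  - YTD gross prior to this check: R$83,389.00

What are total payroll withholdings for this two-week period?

State Income Tax: taxable = R$6,905.00
  R$395.60 + 11.6% × (R$6,905.00 − R$4,600.00) = R$395.60 + 11.6% × R$2,305.00 = R$662.98
Pension Levy: 5.67% × R$6,905.00 = R$391.51
Total: R$662.98 + R$391.51 = R$1,054.49

R$1,054.49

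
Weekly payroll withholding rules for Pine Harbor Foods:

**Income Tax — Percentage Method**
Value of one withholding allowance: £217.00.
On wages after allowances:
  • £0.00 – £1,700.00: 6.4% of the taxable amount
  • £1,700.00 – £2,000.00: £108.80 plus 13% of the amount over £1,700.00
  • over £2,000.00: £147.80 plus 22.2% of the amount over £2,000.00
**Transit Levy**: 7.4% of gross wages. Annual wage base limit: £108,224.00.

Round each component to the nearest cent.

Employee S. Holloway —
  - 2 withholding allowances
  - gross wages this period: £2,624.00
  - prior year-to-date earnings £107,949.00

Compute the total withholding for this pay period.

Income Tax: taxable = £2,624.00 − 2×£217.00 = £2,190.00
  £147.80 + 22.2% × (£2,190.00 − £2,000.00) = £147.80 + 22.2% × £190.00 = £189.98
Transit Levy: cap £108,224.00 − YTD £107,949.00 = £275.00 subject; 7.4% × £275.00 = £20.35
Total: £189.98 + £20.35 = £210.33

£210.33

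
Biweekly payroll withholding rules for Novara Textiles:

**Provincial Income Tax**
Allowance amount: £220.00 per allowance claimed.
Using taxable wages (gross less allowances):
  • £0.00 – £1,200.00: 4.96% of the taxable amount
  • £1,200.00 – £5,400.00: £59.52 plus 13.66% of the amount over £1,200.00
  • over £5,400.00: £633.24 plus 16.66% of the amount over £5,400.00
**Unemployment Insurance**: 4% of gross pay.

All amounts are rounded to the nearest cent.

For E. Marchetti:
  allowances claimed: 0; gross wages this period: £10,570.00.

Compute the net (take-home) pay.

£8,652.64

Provincial Income Tax: taxable = £10,570.00
  £633.24 + 16.66% × (£10,570.00 − £5,400.00) = £633.24 + 16.66% × £5,170.00 = £1,494.56
Unemployment Insurance: 4% × £10,570.00 = £422.80
Total withheld: £1,494.56 + £422.80 = £1,917.36
Net pay: £10,570.00 − £1,917.36 = £8,652.64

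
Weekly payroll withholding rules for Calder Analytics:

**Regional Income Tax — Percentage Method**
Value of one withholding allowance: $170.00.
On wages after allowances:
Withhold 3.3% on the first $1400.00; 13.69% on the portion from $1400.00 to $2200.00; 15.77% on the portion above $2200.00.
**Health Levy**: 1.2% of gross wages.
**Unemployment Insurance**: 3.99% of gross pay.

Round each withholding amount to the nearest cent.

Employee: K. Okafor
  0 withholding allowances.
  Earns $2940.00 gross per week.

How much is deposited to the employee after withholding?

$2514.99

Regional Income Tax: taxable = $2940.00
  $155.72 + 15.77% × ($2940.00 − $2200.00) = $155.72 + 15.77% × $740.00 = $272.42
Health Levy: 1.2% × $2940.00 = $35.28
Unemployment Insurance: 3.99% × $2940.00 = $117.31
Total withheld: $272.42 + $35.28 + $117.31 = $425.01
Net pay: $2940.00 − $425.01 = $2514.99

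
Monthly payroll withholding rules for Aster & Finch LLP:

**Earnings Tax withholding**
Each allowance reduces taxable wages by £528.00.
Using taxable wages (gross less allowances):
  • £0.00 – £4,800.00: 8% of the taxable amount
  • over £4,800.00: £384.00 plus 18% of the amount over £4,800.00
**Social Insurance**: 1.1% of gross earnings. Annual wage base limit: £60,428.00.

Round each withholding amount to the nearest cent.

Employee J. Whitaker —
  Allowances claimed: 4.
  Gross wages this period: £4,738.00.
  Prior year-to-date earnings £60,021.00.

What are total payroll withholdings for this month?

£214.56

Earnings Tax: taxable = £4,738.00 − 4×£528.00 = £2,626.00
  8% × £2,626.00 = £210.08
Social Insurance: cap £60,428.00 − YTD £60,021.00 = £407.00 subject; 1.1% × £407.00 = £4.48
Total: £210.08 + £4.48 = £214.56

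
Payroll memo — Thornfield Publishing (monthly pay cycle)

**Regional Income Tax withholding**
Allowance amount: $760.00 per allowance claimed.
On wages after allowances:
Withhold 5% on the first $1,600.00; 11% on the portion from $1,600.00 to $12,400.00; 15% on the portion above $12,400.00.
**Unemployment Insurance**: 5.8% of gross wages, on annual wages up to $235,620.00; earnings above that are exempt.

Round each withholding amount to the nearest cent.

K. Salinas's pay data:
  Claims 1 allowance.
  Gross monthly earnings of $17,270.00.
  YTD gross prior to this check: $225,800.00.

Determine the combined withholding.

$2,454.06

Regional Income Tax: taxable = $17,270.00 − 1×$760.00 = $16,510.00
  $1,268.00 + 15% × ($16,510.00 − $12,400.00) = $1,268.00 + 15% × $4,110.00 = $1,884.50
Unemployment Insurance: cap $235,620.00 − YTD $225,800.00 = $9,820.00 subject; 5.8% × $9,820.00 = $569.56
Total: $1,884.50 + $569.56 = $2,454.06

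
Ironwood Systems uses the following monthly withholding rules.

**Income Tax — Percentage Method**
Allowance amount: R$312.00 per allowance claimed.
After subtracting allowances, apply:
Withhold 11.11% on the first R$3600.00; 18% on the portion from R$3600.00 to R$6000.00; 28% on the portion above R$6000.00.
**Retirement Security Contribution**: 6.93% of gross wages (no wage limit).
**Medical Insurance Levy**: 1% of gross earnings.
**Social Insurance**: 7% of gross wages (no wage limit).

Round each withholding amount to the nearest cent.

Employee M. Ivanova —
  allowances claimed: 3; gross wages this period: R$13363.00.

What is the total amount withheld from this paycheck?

R$4626.62

Income Tax: taxable = R$13363.00 − 3×R$312.00 = R$12427.00
  R$831.96 + 28% × (R$12427.00 − R$6000.00) = R$831.96 + 28% × R$6427.00 = R$2631.52
Retirement Security Contribution: 6.93% × R$13363.00 = R$926.06
Medical Insurance Levy: 1% × R$13363.00 = R$133.63
Social Insurance: 7% × R$13363.00 = R$935.41
Total: R$2631.52 + R$926.06 + R$133.63 + R$935.41 = R$4626.62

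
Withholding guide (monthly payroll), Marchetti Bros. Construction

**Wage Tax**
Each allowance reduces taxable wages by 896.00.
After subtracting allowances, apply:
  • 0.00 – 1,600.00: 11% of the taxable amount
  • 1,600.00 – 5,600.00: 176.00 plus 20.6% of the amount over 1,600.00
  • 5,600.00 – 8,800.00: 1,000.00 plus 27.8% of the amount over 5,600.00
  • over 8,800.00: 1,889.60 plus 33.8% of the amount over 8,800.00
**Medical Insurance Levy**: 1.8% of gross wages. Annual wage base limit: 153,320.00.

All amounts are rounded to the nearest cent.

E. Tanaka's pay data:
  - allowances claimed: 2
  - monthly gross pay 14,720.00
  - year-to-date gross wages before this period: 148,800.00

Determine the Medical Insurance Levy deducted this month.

Medical Insurance Levy: cap 153,320.00 − YTD 148,800.00 = 4,520.00 subject; 1.8% × 4,520.00 = 81.36

81.36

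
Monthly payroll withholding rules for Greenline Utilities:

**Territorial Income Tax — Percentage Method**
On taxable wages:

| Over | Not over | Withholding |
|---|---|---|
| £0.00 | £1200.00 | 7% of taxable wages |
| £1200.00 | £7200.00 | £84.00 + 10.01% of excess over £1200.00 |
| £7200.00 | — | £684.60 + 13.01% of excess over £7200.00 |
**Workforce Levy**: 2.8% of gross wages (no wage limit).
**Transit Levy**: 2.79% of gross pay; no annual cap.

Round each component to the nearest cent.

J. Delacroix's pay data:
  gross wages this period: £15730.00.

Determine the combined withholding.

Territorial Income Tax: taxable = £15730.00
  £684.60 + 13.01% × (£15730.00 − £7200.00) = £684.60 + 13.01% × £8530.00 = £1794.35
Workforce Levy: 2.8% × £15730.00 = £440.44
Transit Levy: 2.79% × £15730.00 = £438.87
Total: £1794.35 + £440.44 + £438.87 = £2673.66

£2673.66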